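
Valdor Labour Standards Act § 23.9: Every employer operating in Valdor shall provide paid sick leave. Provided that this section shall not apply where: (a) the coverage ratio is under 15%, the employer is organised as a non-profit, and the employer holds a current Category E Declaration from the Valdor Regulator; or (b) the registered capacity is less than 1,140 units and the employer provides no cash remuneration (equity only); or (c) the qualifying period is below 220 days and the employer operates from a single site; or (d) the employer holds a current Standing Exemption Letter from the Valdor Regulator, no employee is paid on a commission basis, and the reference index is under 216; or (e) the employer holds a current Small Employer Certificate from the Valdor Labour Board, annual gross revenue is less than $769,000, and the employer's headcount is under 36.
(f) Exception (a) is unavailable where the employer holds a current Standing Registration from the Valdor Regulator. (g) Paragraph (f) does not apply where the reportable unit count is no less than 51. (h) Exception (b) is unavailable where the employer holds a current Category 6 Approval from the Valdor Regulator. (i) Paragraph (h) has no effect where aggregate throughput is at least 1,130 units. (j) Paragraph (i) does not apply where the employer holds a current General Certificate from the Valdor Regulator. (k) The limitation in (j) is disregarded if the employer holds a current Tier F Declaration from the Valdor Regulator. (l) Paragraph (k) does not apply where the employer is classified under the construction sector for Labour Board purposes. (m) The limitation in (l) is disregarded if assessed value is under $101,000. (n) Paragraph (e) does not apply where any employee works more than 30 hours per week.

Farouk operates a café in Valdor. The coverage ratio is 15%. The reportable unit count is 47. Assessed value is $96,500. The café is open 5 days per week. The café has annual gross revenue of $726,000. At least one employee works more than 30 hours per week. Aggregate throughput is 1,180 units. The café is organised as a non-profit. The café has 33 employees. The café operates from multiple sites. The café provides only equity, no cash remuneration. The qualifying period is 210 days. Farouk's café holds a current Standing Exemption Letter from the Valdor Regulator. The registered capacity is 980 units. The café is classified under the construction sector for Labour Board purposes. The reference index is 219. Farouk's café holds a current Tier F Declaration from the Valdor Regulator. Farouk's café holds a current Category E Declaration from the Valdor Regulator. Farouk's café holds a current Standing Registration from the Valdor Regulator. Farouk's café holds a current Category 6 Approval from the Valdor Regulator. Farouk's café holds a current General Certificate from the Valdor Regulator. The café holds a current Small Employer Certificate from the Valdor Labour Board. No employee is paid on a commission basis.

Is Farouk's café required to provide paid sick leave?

Exception (a) does not apply: the coverage ratio is 15%, not under 15%.
Exception (b): the registered capacity is 980 units, less than the 1,140 units limit; remuneration is equity-only — every condition holds. Under paragraphs (h)–(m): (h) applies (a current Category 6 Approval is held), but is displaced by (i): (i) operates against (h): aggregate throughput is 1,180 units, meeting the 1,130 units threshold. (j) is triggered (a current General Certificate is held), but is displaced by (k): (k) operates — a current Tier F Declaration is held. (l) is triggered (the café is classified under the construction sector), but is overridden by (m): (m) is triggered — assessed value is $96,500, under the $101,000 limit. So (b) applies.
Exception (c) requires that the employer operates from a single site; but the employer operates from multiple sites, so (c) is unavailable.
Exception (d) requires that the reference index is under 216; but the reference index is 219, not under 216, so (d) is unavailable.
Exception (e)'s conditions are all satisfied: a current Small Employer Certificate is held; annual gross revenue is $726,000, less than the $769,000 limit; the employer's headcount is 33, under the 36 limit. Turning to paragraph (n): (n) is triggered — at least one employee exceeds 30 hours/week. Exception (e) does not apply.

No — exception (b) applies; Farouk's café is not required to provide paid sick leave.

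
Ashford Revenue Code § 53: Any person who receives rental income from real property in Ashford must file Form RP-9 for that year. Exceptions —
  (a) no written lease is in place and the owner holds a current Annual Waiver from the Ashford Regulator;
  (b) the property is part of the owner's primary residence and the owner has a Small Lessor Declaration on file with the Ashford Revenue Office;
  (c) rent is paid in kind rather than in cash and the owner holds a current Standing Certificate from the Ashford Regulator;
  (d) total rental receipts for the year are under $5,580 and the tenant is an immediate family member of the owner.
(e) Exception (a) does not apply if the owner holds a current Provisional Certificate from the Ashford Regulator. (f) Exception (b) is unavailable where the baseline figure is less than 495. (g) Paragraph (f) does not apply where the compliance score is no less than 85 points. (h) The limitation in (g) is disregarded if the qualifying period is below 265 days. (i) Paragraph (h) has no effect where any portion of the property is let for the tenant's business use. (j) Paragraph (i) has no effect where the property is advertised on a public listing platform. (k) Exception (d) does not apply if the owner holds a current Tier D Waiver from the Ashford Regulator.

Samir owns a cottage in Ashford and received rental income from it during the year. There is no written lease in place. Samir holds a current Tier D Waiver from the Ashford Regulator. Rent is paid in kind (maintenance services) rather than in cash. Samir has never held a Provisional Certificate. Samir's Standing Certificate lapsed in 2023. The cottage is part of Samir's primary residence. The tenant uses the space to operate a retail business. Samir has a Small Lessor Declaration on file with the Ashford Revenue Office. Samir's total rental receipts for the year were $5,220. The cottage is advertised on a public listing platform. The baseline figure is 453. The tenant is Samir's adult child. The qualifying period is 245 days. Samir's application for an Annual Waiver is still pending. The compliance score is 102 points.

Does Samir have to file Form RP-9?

Yes — Samir must file Form RP-9.

Exception (a) requires that the owner holds a current Annual Waiver from the Ashford Regulator; but the Annual Waiver is not current, so (a) is unavailable.
Exception (b) is satisfied on its face — the cottage is part of the primary residence; a Small Lessor Declaration is on file. However, paragraphs (f)–(j) must be considered: (f) operates — the baseline figure is 453, less than the 495 limit. (g) would limit (f) — the compliance score is 102 points, meeting the 85 points threshold — but (h) sets (g) aside: (h) operates against (g): the qualifying period is 245 days, below the 265 days limit. (i) would limit (h) — the space is let for business use — but (j) sets (i) aside: (j) applies — the property is publicly advertised. So (b) is unavailable.
Exception (c) does not apply: the Standing Certificate is not current.
Exception (d) is satisfied on its face — total rental receipts for the year are $5,220, under the $5,580 limit; the tenant is an immediate family member. Turning to paragraph (k): (k) operates against (d): a current Tier D Waiver is held. (d) is therefore removed.
No exception applies. The general rule governs.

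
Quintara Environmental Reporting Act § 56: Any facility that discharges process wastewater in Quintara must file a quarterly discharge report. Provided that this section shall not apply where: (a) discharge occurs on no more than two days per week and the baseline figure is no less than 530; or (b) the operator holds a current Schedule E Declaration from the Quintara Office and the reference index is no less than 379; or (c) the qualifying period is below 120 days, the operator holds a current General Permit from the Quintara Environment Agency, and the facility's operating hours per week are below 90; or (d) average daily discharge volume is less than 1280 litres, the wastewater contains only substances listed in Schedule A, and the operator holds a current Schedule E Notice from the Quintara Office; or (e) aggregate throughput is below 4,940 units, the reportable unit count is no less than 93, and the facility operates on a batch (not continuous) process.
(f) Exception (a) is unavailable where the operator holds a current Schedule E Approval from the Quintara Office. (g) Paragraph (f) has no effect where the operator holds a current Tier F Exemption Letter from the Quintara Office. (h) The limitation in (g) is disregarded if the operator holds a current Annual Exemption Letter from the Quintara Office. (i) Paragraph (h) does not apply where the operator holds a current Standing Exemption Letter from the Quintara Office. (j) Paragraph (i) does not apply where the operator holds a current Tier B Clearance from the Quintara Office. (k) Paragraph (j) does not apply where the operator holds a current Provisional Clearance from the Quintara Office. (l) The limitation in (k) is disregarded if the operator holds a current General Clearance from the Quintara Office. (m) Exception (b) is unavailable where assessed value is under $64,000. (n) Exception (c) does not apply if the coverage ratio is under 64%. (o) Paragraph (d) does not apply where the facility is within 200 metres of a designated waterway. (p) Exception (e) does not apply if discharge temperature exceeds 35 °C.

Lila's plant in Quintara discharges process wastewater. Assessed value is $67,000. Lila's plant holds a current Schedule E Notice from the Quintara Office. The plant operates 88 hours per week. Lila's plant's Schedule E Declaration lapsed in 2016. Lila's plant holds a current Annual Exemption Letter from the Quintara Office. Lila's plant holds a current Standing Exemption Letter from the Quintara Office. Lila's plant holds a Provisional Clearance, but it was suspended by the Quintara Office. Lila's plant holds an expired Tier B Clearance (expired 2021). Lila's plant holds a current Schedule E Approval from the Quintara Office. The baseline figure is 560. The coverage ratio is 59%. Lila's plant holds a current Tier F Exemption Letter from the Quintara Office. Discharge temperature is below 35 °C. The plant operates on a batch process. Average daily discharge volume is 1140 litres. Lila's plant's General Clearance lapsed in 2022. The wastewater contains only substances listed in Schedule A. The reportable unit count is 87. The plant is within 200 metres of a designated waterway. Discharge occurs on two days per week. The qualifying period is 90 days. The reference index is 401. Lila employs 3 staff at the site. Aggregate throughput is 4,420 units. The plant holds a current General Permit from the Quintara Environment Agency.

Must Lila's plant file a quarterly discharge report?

All of (a)'s requirements are met (discharge occurs on no more than two days per week; the baseline figure is 560, meeting the 530 threshold). Considering the limiting provisions: (f) operates (a current Schedule E Approval is held), but yields to (g): (g) applies — a current Tier F Exemption Letter is held. (h) would limit (g) — a current Annual Exemption Letter is held — but (i) sets (h) aside: (i) operates against (h): a current Standing Exemption Letter is held. (j) is inapplicable (the Tier B Clearance is not current), so (i) stands. (a) remains available.
Exception (b) requires that the operator holds a current Schedule E Declaration from the Quintara Office; but no current Schedule E Declaration is held, so (b) is unavailable.
Exception (c): the qualifying period is 90 days, below the 120 days limit; a current General Permit is held; the facility's operating hours per week are 88, below the 90 limit — every condition holds. But: (n) operates against (c): the coverage ratio is 59%, under the 64% limit. Exception (c) does not apply.
Exception (d): average daily discharge volume is 1140 litres, less than the 1280 litres limit; the wastewater is Schedule-A-only; a current Schedule E Notice is held — every condition holds. However, paragraph (o) must be considered: (o) operates against (d): the plant is within 200 m of a designated waterway. (d) is therefore removed.
Exception (e) does not apply: the reportable unit count is 87, short of 93.

No — exception (a) applies; Lila's plant is not required to file a quarterly discharge report.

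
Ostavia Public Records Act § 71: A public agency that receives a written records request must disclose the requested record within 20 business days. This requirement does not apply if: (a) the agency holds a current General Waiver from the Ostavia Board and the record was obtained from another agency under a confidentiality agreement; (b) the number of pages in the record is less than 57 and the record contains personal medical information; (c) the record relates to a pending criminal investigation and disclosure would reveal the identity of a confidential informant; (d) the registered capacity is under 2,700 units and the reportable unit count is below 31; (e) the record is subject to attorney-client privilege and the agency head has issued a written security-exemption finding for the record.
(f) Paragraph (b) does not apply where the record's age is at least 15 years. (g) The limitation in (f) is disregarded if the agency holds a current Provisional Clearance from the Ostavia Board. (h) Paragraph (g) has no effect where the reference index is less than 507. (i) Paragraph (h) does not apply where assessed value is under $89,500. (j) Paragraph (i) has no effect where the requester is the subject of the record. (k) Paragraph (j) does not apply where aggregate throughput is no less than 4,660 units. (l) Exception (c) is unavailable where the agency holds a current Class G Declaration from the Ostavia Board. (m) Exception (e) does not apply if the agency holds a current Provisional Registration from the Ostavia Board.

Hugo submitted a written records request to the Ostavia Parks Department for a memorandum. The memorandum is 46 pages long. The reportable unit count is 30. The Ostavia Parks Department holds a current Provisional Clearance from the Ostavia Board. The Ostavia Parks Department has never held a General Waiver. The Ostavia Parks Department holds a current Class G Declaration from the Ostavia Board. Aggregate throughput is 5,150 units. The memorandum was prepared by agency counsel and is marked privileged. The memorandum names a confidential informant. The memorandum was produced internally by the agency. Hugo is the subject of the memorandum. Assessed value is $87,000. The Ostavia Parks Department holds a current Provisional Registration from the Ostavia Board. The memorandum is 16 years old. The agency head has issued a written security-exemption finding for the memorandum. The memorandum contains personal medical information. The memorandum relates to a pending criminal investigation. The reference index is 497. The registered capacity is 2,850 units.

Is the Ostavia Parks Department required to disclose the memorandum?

Exception (a) requires that the agency holds a current General Waiver from the Ostavia Board; but the General Waiver is not current, so (a) is unavailable.
Exception (b)'s conditions are all satisfied: the number of pages in the record is 46, less than the 57 limit; the memorandum contains personal medical information. As to paragraphs (f)–(k): (f) applies (the record's age is 16 years, meeting the 15 years threshold), but is displaced by (g): (g) operates against (f): a current Provisional Clearance is held. (h) would limit (g) — the reference index is 497, less than the 507 limit — but (i) sets (h) aside: (i) operates against (h): assessed value is $87,000, under the $89,500 limit. (j) would limit (i) — Hugo is the subject of the memorandum — but (k) sets (j) aside: (k) operates against (j): aggregate throughput is 5,150 units, meeting the 4,660 units threshold. (b) remains available.
Exception (c) is satisfied on its face — the memorandum relates to a pending investigation; the memorandum names a confidential informant. Turning to paragraph (l): (l) applies — a current Class G Declaration is held. So (c) is unavailable.
Exception (d) fails — the registered capacity is 2,850 units, not under 2,700 units.
Exception (e): the memorandum is privileged; a written security-exemption finding has been issued — every condition holds. But applying paragraph (m): (m) operates — a current Provisional Registration is held. Exception (e) does not apply.

No — exception (b) applies; the Ostavia Parks Department is not required to disclose the memorandum.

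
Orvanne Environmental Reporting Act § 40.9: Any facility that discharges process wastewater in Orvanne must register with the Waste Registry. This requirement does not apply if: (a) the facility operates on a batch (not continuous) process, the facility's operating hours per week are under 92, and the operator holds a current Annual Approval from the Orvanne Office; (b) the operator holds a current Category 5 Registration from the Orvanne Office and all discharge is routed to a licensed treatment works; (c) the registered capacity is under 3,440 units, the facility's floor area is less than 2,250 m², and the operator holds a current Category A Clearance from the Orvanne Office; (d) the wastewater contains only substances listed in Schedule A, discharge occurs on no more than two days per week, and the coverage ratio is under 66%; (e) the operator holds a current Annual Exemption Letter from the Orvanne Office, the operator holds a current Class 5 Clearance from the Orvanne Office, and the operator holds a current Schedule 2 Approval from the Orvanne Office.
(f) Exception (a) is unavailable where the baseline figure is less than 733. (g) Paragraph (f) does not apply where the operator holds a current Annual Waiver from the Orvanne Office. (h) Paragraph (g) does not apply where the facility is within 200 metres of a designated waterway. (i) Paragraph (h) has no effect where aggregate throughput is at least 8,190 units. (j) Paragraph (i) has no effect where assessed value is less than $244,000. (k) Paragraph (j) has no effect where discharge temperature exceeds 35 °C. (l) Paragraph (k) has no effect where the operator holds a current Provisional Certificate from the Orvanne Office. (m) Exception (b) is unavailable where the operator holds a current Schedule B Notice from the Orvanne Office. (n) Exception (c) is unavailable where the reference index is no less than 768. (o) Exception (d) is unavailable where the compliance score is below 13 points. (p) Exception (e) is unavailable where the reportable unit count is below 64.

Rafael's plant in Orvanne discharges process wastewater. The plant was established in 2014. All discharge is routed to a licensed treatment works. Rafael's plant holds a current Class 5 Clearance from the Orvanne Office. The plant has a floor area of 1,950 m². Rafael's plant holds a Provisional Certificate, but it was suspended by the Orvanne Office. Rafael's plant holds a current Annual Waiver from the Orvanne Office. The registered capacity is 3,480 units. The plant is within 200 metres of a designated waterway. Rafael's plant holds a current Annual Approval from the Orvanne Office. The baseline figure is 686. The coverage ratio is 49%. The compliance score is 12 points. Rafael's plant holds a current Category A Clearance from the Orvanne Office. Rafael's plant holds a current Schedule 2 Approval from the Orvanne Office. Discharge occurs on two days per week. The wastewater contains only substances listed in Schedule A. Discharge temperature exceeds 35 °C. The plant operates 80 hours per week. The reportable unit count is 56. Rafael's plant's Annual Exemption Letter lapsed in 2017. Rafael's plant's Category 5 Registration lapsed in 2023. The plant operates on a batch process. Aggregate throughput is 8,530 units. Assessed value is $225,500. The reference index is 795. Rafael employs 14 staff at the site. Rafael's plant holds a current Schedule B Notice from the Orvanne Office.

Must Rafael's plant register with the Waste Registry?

All of (a)'s requirements are met (the facility operates on a batch process; the facility's operating hours per week are 80, under the 92 limit; a current Annual Approval is held). Applying paragraphs (f)–(l): (f) is engaged (the baseline figure is 686, less than the 733 limit), but is itself disapplied by (g): (g) operates against (f): a current Annual Waiver is held. (h) would limit (g) — the plant is within 200 m of a designated waterway — but (i) sets (h) aside: (i) operates against (h): aggregate throughput is 8,530 units, meeting the 8,190 units threshold. (j) would limit (i) — assessed value is $225,500, less than the $244,000 limit — but (k) sets (j) aside: (k) is engaged — discharge temperature exceeds 35 °C. (l), which would lift (k), is not engaged — the Provisional Certificate is not current. So (a) applies.
Exception (b) does not apply: the Category 5 Registration is not current.
Exception (c) fails — the registered capacity is 3,480 units, not under 3,440 units.
Exception (d)'s conditions are all satisfied: the wastewater is Schedule-A-only; discharge occurs on no more than two days per week; the coverage ratio is 49%, under the 66% limit. However, paragraph (o) must be considered: (o) operates against (d): the compliance score is 12 points, below the 13 points limit. (d) is therefore removed.
Exception (e) fails — the Annual Exemption Letter is not current.

No — exception (a) applies; Rafael's plant is not required to register with the Waste Registry.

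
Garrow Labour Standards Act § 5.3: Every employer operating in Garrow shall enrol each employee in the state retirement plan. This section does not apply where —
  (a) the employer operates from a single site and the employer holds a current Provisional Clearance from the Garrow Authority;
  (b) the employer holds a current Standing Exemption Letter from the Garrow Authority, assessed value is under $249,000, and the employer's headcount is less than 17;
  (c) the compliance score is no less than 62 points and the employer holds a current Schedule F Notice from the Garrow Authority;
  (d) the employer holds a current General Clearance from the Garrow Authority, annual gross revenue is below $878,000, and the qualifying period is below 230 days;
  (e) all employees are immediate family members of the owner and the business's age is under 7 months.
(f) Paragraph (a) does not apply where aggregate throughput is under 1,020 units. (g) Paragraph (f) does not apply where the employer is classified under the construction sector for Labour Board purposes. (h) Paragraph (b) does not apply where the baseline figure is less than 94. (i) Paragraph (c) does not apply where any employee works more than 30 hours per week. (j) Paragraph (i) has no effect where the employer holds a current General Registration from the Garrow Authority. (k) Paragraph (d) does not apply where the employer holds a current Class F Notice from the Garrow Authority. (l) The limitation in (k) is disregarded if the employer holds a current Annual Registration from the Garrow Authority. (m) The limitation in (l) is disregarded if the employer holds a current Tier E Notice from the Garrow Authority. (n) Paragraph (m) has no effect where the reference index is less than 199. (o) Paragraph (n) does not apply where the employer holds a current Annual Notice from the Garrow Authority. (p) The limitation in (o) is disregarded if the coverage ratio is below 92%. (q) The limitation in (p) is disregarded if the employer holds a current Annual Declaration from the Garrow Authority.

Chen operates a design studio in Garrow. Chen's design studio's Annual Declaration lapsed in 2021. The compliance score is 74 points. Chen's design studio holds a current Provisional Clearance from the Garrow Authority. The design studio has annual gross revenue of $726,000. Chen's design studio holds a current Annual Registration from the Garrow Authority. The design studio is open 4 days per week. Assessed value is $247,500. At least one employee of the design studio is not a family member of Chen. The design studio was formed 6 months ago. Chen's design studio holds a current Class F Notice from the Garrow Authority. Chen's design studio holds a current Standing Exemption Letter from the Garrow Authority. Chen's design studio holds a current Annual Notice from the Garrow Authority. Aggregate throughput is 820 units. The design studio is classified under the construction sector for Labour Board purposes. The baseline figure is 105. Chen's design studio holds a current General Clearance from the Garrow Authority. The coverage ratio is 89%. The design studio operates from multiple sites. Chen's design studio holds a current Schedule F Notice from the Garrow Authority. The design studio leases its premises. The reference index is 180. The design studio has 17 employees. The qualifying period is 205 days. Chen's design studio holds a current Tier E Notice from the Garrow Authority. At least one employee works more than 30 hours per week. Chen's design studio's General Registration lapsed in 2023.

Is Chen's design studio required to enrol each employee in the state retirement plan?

No — exception (d) applies; Chen's design studio is not required to enrol each employee in the state retirement plan.

Exception (a) does not apply: the employer operates from multiple sites.
Exception (b) requires that the employer's headcount is less than 17; but the employer's headcount is 17, not less than 17, so (b) is unavailable.
All of (c)'s requirements are met (the compliance score is 74 points, meeting the 62 points threshold; a current Schedule F Notice is held). But applying paragraphs (i)–(j): (i) operates against (c): at least one employee exceeds 30 hours/week. (j), which would lift (i), is not engaged — no current General Registration is held. (c) is therefore removed.
Exception (d) is satisfied on its face — a current General Clearance is held; annual gross revenue is $726,000, below the $878,000 limit; the qualifying period is 205 days, below the 230 days limit. Considering the limiting provisions: (k) would limit (d) — a current Class F Notice is held — but (l) sets (k) aside: (l) is triggered — a current Annual Registration is held. (m) would limit (l) — a current Tier E Notice is held — but (n) sets (m) aside: (n) operates — the reference index is 180, less than the 199 limit. (o) applies (a current Annual Notice is held), but is itself disapplied by (p): (p) operates against (o): the coverage ratio is 89%, below the 92% limit. (q) is not engaged (no current Annual Declaration is held), so (p) stands. Exception (d) stands.
Exception (e) requires that all employees are immediate family members of the owner; but at least one employee is not a family member, so (e) is unavailable.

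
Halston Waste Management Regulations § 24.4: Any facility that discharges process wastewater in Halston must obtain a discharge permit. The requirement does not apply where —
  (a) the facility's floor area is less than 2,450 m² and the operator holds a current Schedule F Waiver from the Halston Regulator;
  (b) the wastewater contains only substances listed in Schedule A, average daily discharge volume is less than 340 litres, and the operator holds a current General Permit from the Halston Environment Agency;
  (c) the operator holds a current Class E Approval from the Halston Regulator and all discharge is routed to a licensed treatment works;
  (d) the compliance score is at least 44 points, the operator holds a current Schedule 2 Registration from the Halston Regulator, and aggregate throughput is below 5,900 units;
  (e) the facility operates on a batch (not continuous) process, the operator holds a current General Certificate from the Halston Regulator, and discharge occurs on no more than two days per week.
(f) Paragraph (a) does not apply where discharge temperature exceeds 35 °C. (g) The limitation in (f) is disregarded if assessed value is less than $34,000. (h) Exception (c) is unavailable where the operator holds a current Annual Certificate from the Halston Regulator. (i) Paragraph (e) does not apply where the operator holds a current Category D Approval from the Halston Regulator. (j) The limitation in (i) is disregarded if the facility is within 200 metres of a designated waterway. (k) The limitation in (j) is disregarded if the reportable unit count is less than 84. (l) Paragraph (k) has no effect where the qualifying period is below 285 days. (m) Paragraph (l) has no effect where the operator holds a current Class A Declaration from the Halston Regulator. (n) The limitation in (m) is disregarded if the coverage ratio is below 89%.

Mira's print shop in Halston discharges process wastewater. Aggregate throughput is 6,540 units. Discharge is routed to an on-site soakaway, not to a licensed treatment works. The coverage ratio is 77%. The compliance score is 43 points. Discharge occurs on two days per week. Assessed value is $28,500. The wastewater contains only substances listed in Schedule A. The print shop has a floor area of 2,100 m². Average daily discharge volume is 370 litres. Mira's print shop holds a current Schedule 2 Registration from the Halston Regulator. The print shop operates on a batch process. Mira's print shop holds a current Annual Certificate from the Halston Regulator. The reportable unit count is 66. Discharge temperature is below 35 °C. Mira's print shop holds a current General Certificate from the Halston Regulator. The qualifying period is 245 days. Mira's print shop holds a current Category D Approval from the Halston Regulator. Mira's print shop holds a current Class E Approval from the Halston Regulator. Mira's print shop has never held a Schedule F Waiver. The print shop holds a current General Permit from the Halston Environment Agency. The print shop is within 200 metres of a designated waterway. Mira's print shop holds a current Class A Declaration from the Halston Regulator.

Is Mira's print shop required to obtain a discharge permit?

Exception (a) does not apply: no current Schedule F Waiver is held.
Exception (b) fails — average daily discharge volume is 370 litres, not less than 340 litres.
Exception (c) requires that all discharge is routed to a licensed treatment works; but discharge is not routed to a licensed treatment works, so (c) is unavailable.
Exception (d) fails — the compliance score is 43 points, short of 44 points.
Exception (e)'s conditions are all satisfied: the facility operates on a batch process; a current General Certificate is held; discharge occurs on no more than two days per week. As to paragraphs (i)–(n): (i) is triggered (a current Category D Approval is held), but is overridden by (j): (j) is triggered — the print shop is within 200 m of a designated waterway. (k) would limit (j) — the reportable unit count is 66, less than the 84 limit — but (l) sets (k) aside: (l) operates against (k): the qualifying period is 245 days, below the 285 days limit. (m) is engaged (a current Class A Declaration is held), but yields to (n): (n) operates against (m): the coverage ratio is 77%, below the 89% limit. (e) remains available.

No — exception (e) applies; Mira's print shop is not required to obtain a discharge permit.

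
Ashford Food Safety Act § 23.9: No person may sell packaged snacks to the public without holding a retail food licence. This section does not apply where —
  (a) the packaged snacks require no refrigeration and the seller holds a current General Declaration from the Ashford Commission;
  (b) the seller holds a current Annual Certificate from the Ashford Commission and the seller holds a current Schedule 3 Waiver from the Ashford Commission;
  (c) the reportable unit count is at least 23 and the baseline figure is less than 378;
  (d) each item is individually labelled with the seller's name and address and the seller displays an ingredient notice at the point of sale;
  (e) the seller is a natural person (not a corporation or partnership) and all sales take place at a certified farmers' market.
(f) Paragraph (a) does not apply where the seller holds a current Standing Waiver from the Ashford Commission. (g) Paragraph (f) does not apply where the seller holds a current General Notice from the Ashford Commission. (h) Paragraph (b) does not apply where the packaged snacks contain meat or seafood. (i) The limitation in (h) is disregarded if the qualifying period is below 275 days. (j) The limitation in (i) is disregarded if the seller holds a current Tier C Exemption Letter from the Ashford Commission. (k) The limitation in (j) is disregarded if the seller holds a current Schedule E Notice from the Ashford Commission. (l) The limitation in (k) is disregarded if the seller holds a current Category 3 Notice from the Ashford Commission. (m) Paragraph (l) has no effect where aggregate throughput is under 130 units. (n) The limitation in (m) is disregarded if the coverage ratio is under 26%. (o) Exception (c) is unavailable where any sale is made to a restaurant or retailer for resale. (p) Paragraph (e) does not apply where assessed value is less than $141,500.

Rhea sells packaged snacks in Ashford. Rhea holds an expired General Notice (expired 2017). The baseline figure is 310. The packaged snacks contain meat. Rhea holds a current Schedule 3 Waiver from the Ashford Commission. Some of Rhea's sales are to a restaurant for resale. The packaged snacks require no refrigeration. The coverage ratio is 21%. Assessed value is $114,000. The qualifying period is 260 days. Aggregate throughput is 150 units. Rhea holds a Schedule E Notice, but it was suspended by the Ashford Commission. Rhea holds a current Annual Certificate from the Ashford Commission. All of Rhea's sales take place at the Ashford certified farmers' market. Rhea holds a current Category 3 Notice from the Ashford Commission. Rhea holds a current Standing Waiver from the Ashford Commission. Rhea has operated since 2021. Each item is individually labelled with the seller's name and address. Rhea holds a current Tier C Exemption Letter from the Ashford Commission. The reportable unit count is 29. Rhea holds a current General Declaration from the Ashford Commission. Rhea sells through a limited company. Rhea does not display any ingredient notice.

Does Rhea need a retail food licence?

Exception (a)'s conditions are all satisfied: the packaged snacks are shelf-stable; a current General Declaration is held. Turning to paragraphs (f)–(g): (f) is engaged — a current Standing Waiver is held. (g) is not triggered (there is no General Notice in force), so (f) stands. (a) is therefore removed.
Exception (b)'s conditions are all satisfied: a current Annual Certificate is held; a current Schedule 3 Waiver is held. But applying paragraphs (h)–(n): (h) operates against (b): the packaged snacks contain meat. (i) is engaged (the qualifying period is 260 days, below the 275 days limit), but is set aside by (j): (j) operates — a current Tier C Exemption Letter is held. (k), which would lift (j), is inapplicable — the Schedule E Notice is not current. So (b) is unavailable.
All of (c)'s requirements are met (the reportable unit count is 29, meeting the 23 threshold; the baseline figure is 310, less than the 378 limit). But: (o) operates against (c): some sales are to a restaurant for resale. Exception (c) does not apply.
Exception (d) does not apply: no ingredient notice is displayed.
Exception (e) requires that the seller is a natural person (not a corporation or partnership); but the seller operates through a limited company, so (e) is unavailable.
Every exception is unavailable, so the rule governs.

Yes — Rhea must hold a retail food licence.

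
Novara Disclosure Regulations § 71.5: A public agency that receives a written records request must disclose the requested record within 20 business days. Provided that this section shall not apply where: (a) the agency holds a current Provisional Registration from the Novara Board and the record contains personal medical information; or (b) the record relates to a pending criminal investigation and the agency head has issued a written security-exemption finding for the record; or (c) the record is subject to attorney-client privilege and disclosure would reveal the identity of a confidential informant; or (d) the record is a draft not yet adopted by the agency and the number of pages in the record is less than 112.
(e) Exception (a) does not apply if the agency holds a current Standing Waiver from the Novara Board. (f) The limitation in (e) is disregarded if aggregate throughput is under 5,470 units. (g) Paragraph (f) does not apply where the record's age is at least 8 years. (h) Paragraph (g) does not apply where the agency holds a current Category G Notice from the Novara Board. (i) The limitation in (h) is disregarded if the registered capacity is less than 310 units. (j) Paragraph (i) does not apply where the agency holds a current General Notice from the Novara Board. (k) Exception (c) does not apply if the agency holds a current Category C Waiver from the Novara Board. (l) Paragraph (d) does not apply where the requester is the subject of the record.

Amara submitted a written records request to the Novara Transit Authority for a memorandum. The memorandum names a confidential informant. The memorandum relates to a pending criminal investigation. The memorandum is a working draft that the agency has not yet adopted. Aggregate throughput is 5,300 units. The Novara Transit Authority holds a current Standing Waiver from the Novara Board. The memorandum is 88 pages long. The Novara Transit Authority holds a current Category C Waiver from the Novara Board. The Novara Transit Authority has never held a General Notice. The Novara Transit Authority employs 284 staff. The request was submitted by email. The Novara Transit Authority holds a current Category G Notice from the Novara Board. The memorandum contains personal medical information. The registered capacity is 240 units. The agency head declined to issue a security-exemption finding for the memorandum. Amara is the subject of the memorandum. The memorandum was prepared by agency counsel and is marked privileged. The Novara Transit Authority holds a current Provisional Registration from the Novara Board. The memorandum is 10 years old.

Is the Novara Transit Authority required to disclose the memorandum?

Yes — the Novara Transit Authority must disclose the memorandum.

Exception (a): a current Provisional Registration is held; the memorandum contains personal medical information — every condition holds. But applying paragraphs (e)–(j): (e) is triggered — a current Standing Waiver is held. (f) would limit (e) — aggregate throughput is 5,300 units, under the 5,470 units limit — but (g) sets (f) aside: (g) operates against (f): the record's age is 10 years, meeting the 8 years threshold. (h) would limit (g) — a current Category G Notice is held — but (i) sets (h) aside: (i) operates against (h): the registered capacity is 240 units, less than the 310 units limit. (j), which would lift (i), is inapplicable — no current General Notice is held. So (a) is unavailable.
Exception (b) fails — the agency head declined to issue a security-exemption finding.
Exception (c): the memorandum is privileged; the memorandum names a confidential informant — every condition holds. However, paragraph (k) must be considered: (k) is engaged — a current Category C Waiver is held. (c) is therefore removed.
Exception (d): the memorandum is an unadopted draft; the number of pages in the record is 88, less than the 112 limit — every condition holds. But applying paragraph (l): (l) operates — Amara is the subject of the memorandum. (d) is therefore removed.
No exception displaces § 71.5.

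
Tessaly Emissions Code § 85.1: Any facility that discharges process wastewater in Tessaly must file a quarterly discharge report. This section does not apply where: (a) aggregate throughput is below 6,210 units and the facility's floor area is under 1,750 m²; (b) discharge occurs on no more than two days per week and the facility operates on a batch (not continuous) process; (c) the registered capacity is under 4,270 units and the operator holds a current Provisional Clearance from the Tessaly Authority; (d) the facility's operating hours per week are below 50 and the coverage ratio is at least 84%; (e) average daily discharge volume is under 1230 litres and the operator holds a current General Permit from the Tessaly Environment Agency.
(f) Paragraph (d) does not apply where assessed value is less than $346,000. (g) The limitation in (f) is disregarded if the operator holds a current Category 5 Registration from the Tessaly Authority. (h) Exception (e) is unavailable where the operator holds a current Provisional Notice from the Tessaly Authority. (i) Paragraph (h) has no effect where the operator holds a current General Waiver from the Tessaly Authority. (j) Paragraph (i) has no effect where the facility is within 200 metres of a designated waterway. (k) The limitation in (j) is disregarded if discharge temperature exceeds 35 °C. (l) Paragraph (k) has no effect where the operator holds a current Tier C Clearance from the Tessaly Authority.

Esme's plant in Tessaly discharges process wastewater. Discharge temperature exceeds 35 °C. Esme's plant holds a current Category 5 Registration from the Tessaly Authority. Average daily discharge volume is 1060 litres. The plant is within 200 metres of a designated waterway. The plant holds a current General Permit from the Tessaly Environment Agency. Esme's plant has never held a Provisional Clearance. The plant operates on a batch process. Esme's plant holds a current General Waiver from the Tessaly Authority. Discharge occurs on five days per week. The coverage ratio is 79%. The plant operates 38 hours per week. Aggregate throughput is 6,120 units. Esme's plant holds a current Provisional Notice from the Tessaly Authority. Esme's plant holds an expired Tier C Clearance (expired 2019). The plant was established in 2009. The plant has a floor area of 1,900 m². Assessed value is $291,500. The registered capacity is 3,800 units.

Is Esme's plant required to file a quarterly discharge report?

Exception (a) fails — the facility's floor area is 1,900 m², not under 1,750 m².
Exception (b) fails — discharge occurs on five days per week.
Exception (c) does not apply: the Provisional Clearance is not current.
Exception (d) does not apply: the coverage ratio is 79%, short of 84%.
Exception (e): average daily discharge volume is 1060 litres, under the 1230 litres limit; a current General Permit is held — every condition holds. Applying paragraphs (h)–(l): (h) is engaged (a current Provisional Notice is held), but is overridden by (i): (i) operates against (h): a current General Waiver is held. (j) applies (the plant is within 200 m of a designated waterway), but yields to (k): (k) operates against (j): discharge temperature exceeds 35 °C. (l) does not operate here (there is no Tier C Clearance in force), so (k) stands. Exception (e) stands.

No — exception (e) applies; Esme's plant is not required to file a quarterly discharge report.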